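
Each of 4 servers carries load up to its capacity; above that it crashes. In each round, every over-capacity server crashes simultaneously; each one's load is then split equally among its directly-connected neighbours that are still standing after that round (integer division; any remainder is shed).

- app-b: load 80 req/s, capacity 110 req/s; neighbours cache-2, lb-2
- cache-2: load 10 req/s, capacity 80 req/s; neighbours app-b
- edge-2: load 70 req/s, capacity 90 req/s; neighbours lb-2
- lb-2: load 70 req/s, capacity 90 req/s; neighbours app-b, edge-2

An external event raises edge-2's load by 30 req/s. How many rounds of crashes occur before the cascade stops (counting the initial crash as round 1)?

4

Round 1 — edge-2 at 100 > 90. edge-2 crashes.
  edge-2 sheds 100 req/s to lb-2: 100 each.
    lb-2: 70+100 = 170 > 90
Round 2 — lb-2 crashes.
  lb-2 sheds 170 req/s to app-b: 170 each.
    app-b: 80+170 = 250 > 110
Round 3 — app-b crashes.
  app-b sheds 250 req/s to cache-2: 250 each.
    cache-2: 10+250 = 260 > 80
Round 4 — cache-2 crashes.
  cache-2 sheds 260 req/s: no online neighbours, lost.
No further crashes.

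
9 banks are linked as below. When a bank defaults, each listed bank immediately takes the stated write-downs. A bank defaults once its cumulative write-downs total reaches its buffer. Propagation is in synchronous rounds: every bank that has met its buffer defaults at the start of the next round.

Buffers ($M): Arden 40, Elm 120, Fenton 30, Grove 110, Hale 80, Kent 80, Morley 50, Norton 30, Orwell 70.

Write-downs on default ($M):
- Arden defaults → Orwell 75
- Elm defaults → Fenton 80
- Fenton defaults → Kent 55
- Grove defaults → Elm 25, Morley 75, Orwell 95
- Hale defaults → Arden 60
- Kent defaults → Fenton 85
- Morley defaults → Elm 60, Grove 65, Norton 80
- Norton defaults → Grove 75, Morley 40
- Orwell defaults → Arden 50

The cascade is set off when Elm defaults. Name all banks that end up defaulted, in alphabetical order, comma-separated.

Elm, Fenton

Round 1 — Elm defaults (initial).
  Fenton: +80 → 80 ≥ 30
Round 2 — Fenton defaults.
  Kent: +55 → 55 < 80
No further defaults.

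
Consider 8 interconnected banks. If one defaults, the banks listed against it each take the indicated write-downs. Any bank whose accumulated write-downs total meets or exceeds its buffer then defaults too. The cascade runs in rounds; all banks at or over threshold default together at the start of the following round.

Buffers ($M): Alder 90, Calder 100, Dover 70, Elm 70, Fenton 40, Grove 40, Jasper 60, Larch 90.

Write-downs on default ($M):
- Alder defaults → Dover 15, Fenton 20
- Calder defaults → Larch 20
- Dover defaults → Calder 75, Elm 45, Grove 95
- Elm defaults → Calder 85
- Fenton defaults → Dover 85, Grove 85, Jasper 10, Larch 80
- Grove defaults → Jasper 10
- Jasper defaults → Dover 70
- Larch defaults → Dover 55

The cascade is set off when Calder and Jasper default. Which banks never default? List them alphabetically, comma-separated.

Alder, Elm, Fenton, Larch

Round 1 — Calder, Jasper default (initial).
  Dover: +70 → 70 ≥ 70
  Larch: +20 → 20 < 90
Round 2 — Dover defaults.
  Elm: +45 → 45 < 70
  Grove: +95 → 95 ≥ 40
Round 3 — Grove defaults.
No further defaults.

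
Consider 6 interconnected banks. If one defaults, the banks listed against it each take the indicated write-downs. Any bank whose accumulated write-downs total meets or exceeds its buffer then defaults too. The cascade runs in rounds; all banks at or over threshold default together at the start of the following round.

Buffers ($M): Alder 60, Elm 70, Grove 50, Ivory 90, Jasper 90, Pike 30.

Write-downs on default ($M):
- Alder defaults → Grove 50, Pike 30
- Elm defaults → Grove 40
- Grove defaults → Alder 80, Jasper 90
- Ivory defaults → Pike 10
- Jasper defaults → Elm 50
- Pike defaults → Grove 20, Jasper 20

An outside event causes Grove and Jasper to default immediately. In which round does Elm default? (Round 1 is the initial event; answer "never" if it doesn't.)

never

Round 1 — Grove, Jasper default (initial).
  Alder: +80 → 80 ≥ 60
  Elm: +50 → 50 < 70
Round 2 — Alder defaults.
  Pike: +30 → 30 ≥ 30
Round 3 — Pike defaults.
No further defaults.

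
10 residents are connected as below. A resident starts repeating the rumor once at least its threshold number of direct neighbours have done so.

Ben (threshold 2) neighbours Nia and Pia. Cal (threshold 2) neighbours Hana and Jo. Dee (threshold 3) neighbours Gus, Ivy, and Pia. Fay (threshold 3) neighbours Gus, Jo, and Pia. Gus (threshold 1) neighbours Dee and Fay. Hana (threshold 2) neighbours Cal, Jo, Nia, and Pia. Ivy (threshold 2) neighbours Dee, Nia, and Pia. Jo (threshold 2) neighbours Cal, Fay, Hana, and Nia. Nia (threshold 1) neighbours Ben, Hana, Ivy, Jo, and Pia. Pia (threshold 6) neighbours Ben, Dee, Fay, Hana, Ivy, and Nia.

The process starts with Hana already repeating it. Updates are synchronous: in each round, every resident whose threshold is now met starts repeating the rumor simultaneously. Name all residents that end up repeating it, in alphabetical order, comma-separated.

Round 1 — Hana starts repeating the rumor (initial).
Round 2 — checking thresholds:
  Cal: 1 of 2 neighbours < 2, not yet.
  Jo: 1 of 4 neighbours < 2, not yet.
  Nia: 1 of 5 neighbours ≥ 1, starts repeating the rumor.
  Pia: 1 of 6 neighbours < 6, not yet.
Round 3 — checking thresholds:
  Ben: 1 of 2 neighbours < 2, not yet.
  Cal: 1 of 2 neighbours < 2, not yet.
  Ivy: 1 of 3 neighbours < 2, not yet.
  Jo: 2 of 4 neighbours ≥ 2, starts repeating the rumor.
  Pia: 2 of 6 neighbours < 6, not yet.
Round 4 — checking thresholds:
  Ben: 1 of 2 neighbours < 2, not yet.
  Cal: 2 of 2 neighbours ≥ 2, starts repeating the rumor.
  Fay: 1 of 3 neighbours < 3, not yet.
  Ivy: 1 of 3 neighbours < 2, not yet.
  Pia: 2 of 6 neighbours < 6, not yet.
Round 5 — no new spreads; cascade stops.

Cal, Hana, Jo, Nia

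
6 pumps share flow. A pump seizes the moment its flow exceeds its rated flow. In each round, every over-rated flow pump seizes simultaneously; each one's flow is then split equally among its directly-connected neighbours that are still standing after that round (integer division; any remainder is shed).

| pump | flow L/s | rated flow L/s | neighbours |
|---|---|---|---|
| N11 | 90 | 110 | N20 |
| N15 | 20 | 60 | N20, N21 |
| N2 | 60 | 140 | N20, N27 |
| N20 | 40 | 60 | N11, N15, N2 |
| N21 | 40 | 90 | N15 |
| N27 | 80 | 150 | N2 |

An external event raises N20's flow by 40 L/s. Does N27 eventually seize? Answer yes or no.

no

Round 1 — N20 at 80 > 60. N20 seizes.
  N20 sheds 80 L/s to N11, N15, N2: 26 each (2 lost).
    N11: 90+26 = 116 > 110
    N15: 20+26 = 46 ≤ 60
    N2: 60+26 = 86 ≤ 140
Round 2 — N11 seizes.
  N11 sheds 116 L/s: no online neighbours, lost.
No further seizures.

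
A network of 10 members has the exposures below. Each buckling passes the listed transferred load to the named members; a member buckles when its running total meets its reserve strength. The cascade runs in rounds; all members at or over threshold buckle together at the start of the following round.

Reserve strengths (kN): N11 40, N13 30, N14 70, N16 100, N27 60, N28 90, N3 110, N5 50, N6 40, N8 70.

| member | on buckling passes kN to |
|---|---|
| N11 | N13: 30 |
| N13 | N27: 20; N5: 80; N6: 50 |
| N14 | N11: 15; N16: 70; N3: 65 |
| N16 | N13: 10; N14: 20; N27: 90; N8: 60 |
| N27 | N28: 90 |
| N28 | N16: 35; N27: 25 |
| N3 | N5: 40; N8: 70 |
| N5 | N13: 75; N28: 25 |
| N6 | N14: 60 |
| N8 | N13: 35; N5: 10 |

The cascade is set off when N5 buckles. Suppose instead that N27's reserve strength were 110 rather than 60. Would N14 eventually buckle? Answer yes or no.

no

With N27's reserve strength at 110:
Round 1 — N5 buckles (initial).
  N13: +75 → 75 ≥ 30
  N28: +25 → 25 < 90
Round 2 — N13 buckles.
  N27: +20 → 20 < 110
  N6: +50 → 50 ≥ 40
Round 3 — N6 buckles.
  N14: +60 → 60 < 70
No further bucklings.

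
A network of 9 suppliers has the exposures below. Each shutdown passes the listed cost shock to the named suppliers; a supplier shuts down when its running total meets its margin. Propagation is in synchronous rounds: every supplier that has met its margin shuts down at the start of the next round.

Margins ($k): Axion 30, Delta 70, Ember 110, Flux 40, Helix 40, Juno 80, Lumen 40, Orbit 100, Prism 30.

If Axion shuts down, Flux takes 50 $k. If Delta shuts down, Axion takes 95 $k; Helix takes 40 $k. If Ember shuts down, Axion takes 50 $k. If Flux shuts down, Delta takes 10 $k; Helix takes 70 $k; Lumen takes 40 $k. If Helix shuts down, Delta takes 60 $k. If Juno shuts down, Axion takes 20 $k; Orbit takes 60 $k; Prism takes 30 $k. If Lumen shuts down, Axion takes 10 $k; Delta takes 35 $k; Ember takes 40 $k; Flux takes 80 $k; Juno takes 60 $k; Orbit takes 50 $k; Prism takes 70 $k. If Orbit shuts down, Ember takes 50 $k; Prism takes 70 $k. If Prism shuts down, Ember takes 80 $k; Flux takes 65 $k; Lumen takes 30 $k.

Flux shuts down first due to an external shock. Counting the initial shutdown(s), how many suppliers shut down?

Round 1 — Flux shuts down (initial).
  Delta: +10 → 10 < 70
  Helix: +70 → 70 ≥ 40
  Lumen: +40 → 40 ≥ 40
Round 2 — Helix, Lumen shut down.
  Axion: +10 → 10 < 30
  Delta: +60+35 → 105 ≥ 70
  Ember: +40 → 40 < 110
  Juno: +60 → 60 < 80
  Orbit: +50 → 50 < 100
  Prism: +70 → 70 ≥ 30
Round 3 — Delta, Prism shut down.
  Axion: +95 → 105 ≥ 30
  Ember: +80 → 120 ≥ 110
Round 4 — Axion, Ember shut down.
No further shutdowns.

7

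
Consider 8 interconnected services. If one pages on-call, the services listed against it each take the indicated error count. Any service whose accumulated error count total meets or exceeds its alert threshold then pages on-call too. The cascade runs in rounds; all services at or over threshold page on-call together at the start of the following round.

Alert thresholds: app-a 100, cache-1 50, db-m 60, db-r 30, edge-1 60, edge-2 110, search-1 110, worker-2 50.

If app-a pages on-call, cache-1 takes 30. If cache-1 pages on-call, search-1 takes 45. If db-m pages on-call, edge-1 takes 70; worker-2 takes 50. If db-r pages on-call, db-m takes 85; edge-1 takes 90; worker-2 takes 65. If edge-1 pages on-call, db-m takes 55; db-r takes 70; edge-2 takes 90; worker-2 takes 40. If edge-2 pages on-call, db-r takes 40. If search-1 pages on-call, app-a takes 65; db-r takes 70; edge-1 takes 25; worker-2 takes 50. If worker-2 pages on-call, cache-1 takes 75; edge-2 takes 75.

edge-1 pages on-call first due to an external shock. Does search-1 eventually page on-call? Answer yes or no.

Round 1 — edge-1 pages on-call (initial).
  db-m: +55 → 55 < 60
  db-r: +70 → 70 ≥ 30
  edge-2: +90 → 90 < 110
  worker-2: +40 → 40 < 50
Round 2 — db-r pages on-call.
  db-m: +85 → 140 ≥ 60
  worker-2: +65 → 105 ≥ 50
Round 3 — db-m, worker-2 page on-call.
  cache-1: +75 → 75 ≥ 50
  edge-2: +75 → 165 ≥ 110
Round 4 — cache-1, edge-2 page on-call.
  search-1: +45 → 45 < 110
No further pages.

no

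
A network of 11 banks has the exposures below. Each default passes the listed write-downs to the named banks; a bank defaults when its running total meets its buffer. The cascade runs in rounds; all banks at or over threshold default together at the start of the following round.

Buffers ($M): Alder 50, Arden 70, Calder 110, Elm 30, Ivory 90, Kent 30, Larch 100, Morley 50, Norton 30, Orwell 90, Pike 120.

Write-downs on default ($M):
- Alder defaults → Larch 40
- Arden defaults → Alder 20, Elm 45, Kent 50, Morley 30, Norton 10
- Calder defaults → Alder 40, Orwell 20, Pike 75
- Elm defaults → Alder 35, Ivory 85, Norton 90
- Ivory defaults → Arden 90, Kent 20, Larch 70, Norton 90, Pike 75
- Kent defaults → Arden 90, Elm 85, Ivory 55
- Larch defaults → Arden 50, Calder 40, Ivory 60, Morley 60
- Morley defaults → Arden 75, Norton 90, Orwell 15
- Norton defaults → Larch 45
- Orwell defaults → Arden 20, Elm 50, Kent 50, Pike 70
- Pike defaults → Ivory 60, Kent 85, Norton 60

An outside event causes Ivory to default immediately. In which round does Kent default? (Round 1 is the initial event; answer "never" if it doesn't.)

Round 1 — Ivory defaults (initial).
  Arden: +90 → 90 ≥ 70
  Kent: +20 → 20 < 30
  Larch: +70 → 70 < 100
  Norton: +90 → 90 ≥ 30
  Pike: +75 → 75 < 120
Round 2 — Arden, Norton default.
  Alder: +20 → 20 < 50
  Elm: +45 → 45 ≥ 30
  Kent: +50 → 70 ≥ 30
  Larch: +45 → 115 ≥ 100
  Morley: +30 → 30 < 50
Round 3 — Elm, Kent, Larch default.
  Alder: +35 → 55 ≥ 50
  Calder: +40 → 40 < 110
  Morley: +60 → 90 ≥ 50
Round 4 — Alder, Morley default.
  Orwell: +15 → 15 < 90
No further defaults.

3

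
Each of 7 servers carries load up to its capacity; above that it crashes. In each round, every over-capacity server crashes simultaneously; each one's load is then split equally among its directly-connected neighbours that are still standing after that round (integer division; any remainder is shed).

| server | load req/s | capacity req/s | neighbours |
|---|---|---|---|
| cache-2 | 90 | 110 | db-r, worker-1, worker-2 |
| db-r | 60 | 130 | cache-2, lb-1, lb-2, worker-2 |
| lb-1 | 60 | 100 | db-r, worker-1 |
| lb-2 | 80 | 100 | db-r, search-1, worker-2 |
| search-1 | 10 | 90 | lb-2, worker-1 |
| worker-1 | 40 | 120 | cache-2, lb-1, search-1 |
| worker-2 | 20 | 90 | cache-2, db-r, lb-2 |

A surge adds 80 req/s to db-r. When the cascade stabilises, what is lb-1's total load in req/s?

Round 1 — db-r at 140 > 130. db-r crashes.
  db-r sheds 140 req/s to cache-2, lb-1, lb-2, worker-2: 35 each.
    cache-2: 90+35 = 125 > 110
    lb-1: 60+35 = 95 ≤ 100
    lb-2: 80+35 = 115 > 100
    worker-2: 20+35 = 55 ≤ 90
Round 2 — cache-2, lb-2 crash.
  cache-2 sheds 125 req/s to worker-1, worker-2: 62 each (1 lost).
    worker-1: 40+62 = 102 ≤ 120
    worker-2: 55+62 = 117 > 90
  lb-2 sheds 115 req/s to search-1, worker-2: 57 each (1 lost).
    search-1: 10+57 = 67 ≤ 90
    worker-2: 117+57 = 174 > 90
Round 3 — worker-2 crashes.
  worker-2 sheds 174 req/s: no online neighbours, lost.
No further crashes.

95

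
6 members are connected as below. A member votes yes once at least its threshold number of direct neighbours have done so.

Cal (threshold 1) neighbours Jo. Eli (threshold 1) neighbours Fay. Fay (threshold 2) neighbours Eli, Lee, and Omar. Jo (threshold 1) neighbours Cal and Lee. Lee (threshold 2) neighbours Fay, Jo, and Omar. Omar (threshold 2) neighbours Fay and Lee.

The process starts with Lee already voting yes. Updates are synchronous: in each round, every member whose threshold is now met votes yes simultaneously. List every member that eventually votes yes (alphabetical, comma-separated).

Round 1 — Lee votes yes (initial).
Round 2 — checking thresholds:
  Fay: 1 of 3 neighbours < 2, not yet.
  Jo: 1 of 2 neighbours ≥ 1, votes yes.
  Omar: 1 of 2 neighbours < 2, not yet.
Round 3 — checking thresholds:
  Cal: 1 of 1 neighbours ≥ 1, votes yes.
  Fay: 1 of 3 neighbours < 2, not yet.
  Omar: 1 of 2 neighbours < 2, not yet.
Round 4 — no new yes votes; cascade stops.

Cal, Jo, Lee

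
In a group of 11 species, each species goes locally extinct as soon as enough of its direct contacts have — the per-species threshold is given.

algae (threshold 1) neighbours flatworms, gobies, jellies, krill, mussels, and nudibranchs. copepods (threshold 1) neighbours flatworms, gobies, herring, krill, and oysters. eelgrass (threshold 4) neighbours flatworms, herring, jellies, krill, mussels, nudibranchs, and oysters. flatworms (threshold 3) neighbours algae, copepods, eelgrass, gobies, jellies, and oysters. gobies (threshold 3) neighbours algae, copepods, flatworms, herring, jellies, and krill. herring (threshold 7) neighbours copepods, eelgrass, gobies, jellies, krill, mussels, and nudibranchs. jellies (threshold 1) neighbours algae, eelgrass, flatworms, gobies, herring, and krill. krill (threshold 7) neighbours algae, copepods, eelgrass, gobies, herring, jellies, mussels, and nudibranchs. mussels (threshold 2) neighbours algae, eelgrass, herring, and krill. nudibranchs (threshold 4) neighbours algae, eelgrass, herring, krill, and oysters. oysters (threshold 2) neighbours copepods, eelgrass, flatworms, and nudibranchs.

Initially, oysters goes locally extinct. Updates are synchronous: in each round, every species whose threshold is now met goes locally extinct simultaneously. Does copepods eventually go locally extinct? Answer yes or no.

Round 1 — oysters goes locally extinct (initial).
Round 2 — checking thresholds:
  copepods: 1 of 5 neighbours ≥ 1, goes locally extinct.
  eelgrass: 1 of 7 neighbours < 4, holds.
  flatworms: 1 of 6 neighbours < 3, holds.
  nudibranchs: 1 of 5 neighbours < 4, holds.
Round 3 — no new extinctions; cascade stops.

yes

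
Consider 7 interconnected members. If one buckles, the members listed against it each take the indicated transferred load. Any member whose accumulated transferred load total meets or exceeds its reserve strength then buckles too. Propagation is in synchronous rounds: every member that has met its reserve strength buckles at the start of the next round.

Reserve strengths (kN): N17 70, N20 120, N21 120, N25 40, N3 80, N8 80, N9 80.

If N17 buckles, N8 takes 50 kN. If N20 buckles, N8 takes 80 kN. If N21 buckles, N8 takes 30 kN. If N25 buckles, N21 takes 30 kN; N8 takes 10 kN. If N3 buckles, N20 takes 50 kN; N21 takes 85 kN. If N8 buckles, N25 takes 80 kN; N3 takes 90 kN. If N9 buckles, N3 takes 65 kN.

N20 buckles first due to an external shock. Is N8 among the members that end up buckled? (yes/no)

yes

Round 1 — N20 buckles (initial).
  N8: +80 → 80 ≥ 80
Round 2 — N8 buckles.
  N25: +80 → 80 ≥ 40
  N3: +90 → 90 ≥ 80
Round 3 — N25, N3 buckle.
  N21: +30+85 → 115 < 120
No further bucklings.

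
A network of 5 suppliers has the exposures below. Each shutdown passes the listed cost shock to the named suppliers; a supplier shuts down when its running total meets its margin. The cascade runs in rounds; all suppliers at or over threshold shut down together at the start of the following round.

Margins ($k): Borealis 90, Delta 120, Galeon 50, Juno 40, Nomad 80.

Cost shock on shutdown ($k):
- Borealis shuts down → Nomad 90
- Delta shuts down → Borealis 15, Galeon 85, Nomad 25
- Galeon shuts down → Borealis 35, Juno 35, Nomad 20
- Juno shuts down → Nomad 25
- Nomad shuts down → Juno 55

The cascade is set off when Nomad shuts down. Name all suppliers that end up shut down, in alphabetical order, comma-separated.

Round 1 — Nomad shuts down (initial).
  Juno: +55 → 55 ≥ 40
Round 2 — Juno shuts down.
No further shutdowns.

Juno, Nomad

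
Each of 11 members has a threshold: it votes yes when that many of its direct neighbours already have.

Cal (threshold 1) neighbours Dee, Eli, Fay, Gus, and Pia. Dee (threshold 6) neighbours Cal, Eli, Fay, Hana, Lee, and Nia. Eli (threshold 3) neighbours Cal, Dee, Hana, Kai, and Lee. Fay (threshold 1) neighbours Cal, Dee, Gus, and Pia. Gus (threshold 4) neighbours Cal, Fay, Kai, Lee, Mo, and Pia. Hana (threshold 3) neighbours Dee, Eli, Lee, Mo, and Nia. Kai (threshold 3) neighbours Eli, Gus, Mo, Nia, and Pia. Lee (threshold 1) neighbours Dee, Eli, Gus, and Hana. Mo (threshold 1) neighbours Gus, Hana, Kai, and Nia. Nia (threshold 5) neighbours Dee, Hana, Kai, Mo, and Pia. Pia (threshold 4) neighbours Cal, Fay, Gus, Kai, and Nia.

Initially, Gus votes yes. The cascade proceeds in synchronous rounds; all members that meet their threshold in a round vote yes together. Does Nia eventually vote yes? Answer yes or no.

Round 1 — Gus votes yes (initial).
Round 2 — checking thresholds:
  Cal: 1 of 5 neighbours ≥ 1, votes yes.
  Fay: 1 of 4 neighbours ≥ 1, votes yes.
  Kai: 1 of 5 neighbours < 3, holds.
  Lee: 1 of 4 neighbours ≥ 1, votes yes.
  Mo: 1 of 4 neighbours ≥ 1, votes yes.
  Pia: 1 of 5 neighbours < 4, holds.
Round 3 — no new yes votes; cascade stops.

no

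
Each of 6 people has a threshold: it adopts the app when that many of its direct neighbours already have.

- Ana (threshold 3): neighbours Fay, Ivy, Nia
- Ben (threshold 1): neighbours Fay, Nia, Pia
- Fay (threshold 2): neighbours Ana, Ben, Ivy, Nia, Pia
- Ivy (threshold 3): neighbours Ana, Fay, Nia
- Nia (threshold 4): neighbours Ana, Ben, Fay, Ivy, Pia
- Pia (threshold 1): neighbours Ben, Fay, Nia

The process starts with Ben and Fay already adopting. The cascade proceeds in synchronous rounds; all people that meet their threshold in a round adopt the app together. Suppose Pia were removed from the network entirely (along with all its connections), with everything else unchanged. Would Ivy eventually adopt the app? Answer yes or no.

no

With Pia removed:
Round 1 — Ben, Fay adopt the app (initial).
Round 2 — no new adoptions; cascade stops.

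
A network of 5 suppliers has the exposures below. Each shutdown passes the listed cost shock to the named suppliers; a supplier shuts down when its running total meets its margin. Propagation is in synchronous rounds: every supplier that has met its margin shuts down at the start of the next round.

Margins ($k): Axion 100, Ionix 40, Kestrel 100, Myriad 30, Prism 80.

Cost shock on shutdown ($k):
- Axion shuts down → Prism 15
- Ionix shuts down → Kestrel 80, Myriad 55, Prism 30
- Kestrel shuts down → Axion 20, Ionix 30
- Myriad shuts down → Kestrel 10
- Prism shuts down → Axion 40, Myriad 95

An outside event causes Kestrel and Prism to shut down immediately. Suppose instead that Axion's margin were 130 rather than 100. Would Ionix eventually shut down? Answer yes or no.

With Axion's margin at 130:
Round 1 — Kestrel, Prism shut down (initial).
  Axion: +20+40 → 60 < 130
  Ionix: +30 → 30 < 40
  Myriad: +95 → 95 ≥ 30
Round 2 — Myriad shuts down.
No further shutdowns.

no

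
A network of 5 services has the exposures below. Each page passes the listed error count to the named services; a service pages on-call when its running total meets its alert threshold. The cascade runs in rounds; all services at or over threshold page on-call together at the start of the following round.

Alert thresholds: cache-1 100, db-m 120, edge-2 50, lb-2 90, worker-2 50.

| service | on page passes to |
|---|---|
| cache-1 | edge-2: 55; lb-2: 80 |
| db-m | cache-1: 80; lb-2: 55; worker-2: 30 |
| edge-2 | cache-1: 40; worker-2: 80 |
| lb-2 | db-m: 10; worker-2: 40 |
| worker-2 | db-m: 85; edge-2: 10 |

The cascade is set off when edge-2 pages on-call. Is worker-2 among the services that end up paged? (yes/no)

yes

Round 1 — edge-2 pages on-call (initial).
  cache-1: +40 → 40 < 100
  worker-2: +80 → 80 ≥ 50
Round 2 — worker-2 pages on-call.
  db-m: +85 → 85 < 120
No further pages.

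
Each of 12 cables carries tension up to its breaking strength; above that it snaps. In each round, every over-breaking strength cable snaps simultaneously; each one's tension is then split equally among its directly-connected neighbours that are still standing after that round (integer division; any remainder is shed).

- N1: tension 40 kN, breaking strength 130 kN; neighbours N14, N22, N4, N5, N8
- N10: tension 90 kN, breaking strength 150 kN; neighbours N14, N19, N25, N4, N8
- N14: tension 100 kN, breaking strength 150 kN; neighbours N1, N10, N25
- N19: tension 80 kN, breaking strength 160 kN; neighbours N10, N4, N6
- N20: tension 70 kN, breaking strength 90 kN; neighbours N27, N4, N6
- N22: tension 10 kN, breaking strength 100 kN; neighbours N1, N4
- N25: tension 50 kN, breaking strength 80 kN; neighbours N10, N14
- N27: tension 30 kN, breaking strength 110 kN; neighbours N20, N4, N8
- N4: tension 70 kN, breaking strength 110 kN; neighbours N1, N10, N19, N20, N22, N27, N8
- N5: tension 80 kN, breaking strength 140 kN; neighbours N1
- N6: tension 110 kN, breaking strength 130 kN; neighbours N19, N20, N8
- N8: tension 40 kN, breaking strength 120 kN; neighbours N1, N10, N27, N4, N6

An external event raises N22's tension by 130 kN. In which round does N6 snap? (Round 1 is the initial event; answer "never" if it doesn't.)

4

Round 1 — N22 at 140 > 100. N22 snaps.
  N22 sheds 140 kN to N1, N4: 70 each.
    N1: 40+70 = 110 ≤ 130
    N4: 70+70 = 140 > 110
Round 2 — N4 snaps.
  N4 sheds 140 kN to N1, N10, N19, N20, N27, N8: 23 each (2 lost).
    N1: 110+23 = 133 > 130
    N10: 90+23 = 113 ≤ 150
    N19: 80+23 = 103 ≤ 160
    N20: 70+23 = 93 > 90
    N27: 30+23 = 53 ≤ 110
    N8: 40+23 = 63 ≤ 120
Round 3 — N1, N20 snap.
  N1 sheds 133 kN to N14, N5, N8: 44 each (1 lost).
    N14: 100+44 = 144 ≤ 150
    N5: 80+44 = 124 ≤ 140
    N8: 63+44 = 107 ≤ 120
  N20 sheds 93 kN to N27, N6: 46 each (1 lost).
    N27: 53+46 = 99 ≤ 110
    N6: 110+46 = 156 > 130
Round 4 — N6 snaps.
  N6 sheds 156 kN to N19, N8: 78 each.
    N19: 103+78 = 181 > 160
    N8: 107+78 = 185 > 120
Round 5 — N19, N8 snap.
  N19 sheds 181 kN to N10: 181 each.
    N10: 113+181 = 294 > 150
  N8 sheds 185 kN to N10, N27: 92 each (1 lost).
    N10: 294+92 = 386 > 150
    N27: 99+92 = 191 > 110
Round 6 — N10, N27 snap.
  N10 sheds 386 kN to N14, N25: 193 each.
    N14: 144+193 = 337 > 150
    N25: 50+193 = 243 > 80
  N27 sheds 191 kN: no online neighbours, lost.
Round 7 — N14, N25 snap.
  N14 sheds 337 kN: no online neighbours, lost.
  N25 sheds 243 kN: no online neighbours, lost.
No further breaks.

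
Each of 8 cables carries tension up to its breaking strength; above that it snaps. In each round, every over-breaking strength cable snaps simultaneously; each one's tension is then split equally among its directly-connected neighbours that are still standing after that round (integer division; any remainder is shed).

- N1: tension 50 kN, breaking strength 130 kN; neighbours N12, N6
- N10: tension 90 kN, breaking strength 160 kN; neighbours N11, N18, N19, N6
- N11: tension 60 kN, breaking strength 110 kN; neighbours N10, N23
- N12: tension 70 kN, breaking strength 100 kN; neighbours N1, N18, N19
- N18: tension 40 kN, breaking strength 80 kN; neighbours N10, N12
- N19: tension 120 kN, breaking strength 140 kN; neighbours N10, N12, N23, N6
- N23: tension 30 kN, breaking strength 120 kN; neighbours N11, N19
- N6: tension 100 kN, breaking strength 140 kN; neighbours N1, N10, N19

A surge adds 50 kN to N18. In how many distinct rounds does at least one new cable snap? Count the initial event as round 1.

Round 1 — N18 at 90 > 80. N18 snaps.
  N18 sheds 90 kN to N10, N12: 45 each.
    N10: 90+45 = 135 ≤ 160
    N12: 70+45 = 115 > 100
Round 2 — N12 snaps.
  N12 sheds 115 kN to N1, N19: 57 each (1 lost).
    N1: 50+57 = 107 ≤ 130
    N19: 120+57 = 177 > 140
Round 3 — N19 snaps.
  N19 sheds 177 kN to N10, N23, N6: 59 each.
    N10: 135+59 = 194 > 160
    N23: 30+59 = 89 ≤ 120
    N6: 100+59 = 159 > 140
Round 4 — N10, N6 snap.
  N10 sheds 194 kN to N11: 194 each.
    N11: 60+194 = 254 > 110
  N6 sheds 159 kN to N1: 159 each.
    N1: 107+159 = 266 > 130
Round 5 — N1, N11 snap.
  N1 sheds 266 kN: no online neighbours, lost.
  N11 sheds 254 kN to N23: 254 each.
    N23: 89+254 = 343 > 120
Round 6 — N23 snaps.
  N23 sheds 343 kN: no online neighbours, lost.
No further breaks.

6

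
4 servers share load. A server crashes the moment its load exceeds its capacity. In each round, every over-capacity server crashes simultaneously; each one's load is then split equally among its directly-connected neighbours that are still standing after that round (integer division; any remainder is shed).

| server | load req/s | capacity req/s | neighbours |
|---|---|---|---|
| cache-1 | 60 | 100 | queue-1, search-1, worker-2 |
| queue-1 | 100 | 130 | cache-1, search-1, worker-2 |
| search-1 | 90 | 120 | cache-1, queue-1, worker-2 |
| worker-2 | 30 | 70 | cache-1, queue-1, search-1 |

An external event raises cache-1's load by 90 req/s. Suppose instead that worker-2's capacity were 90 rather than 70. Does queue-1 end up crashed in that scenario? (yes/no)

yes

With worker-2's capacity at 90:
Round 1 — cache-1 at 150 > 100. cache-1 crashes.
  cache-1 sheds 150 req/s to queue-1, search-1, worker-2: 50 each.
    queue-1: 100+50 = 150 > 130
    search-1: 90+50 = 140 > 120
    worker-2: 30+50 = 80 ≤ 90
Round 2 — queue-1, search-1 crash.
  queue-1 sheds 150 req/s to worker-2: 150 each.
    worker-2: 80+150 = 230 > 90
  search-1 sheds 140 req/s to worker-2: 140 each.
    worker-2: 230+140 = 370 > 90
Round 3 — worker-2 crashes.
  worker-2 sheds 370 req/s: no online neighbours, lost.
No further crashes.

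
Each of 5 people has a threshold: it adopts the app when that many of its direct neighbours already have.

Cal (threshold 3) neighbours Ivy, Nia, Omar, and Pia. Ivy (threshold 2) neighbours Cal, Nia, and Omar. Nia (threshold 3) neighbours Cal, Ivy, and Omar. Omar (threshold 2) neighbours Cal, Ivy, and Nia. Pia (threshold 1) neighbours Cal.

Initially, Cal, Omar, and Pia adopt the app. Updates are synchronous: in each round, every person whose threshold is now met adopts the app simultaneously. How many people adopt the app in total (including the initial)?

5

Round 1 — Cal, Omar, Pia adopt the app (initial).
Round 2 — checking thresholds:
  Ivy: 2 of 3 neighbours ≥ 2, adopts the app.
  Nia: 2 of 3 neighbours < 3, holds.
Round 3 — checking thresholds:
  Nia: 3 of 3 neighbours ≥ 3, adopts the app.
Round 4 — no new adoptions; cascade stops.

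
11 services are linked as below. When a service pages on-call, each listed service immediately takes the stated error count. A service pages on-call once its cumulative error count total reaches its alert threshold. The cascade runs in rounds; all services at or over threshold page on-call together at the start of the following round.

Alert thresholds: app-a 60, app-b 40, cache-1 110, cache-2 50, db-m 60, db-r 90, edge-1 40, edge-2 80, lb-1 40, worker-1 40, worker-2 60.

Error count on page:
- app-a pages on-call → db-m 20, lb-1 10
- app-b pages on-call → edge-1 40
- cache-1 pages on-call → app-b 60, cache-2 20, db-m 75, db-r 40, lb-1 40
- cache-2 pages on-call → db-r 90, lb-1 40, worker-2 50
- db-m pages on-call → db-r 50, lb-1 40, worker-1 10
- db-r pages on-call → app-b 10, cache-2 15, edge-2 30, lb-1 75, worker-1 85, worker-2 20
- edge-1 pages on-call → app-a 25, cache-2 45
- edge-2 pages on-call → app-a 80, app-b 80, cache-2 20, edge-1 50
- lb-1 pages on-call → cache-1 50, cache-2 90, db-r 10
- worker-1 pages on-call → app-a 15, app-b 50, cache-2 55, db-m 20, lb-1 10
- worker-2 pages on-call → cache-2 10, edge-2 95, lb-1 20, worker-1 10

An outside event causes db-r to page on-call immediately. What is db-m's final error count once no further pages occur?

40

Round 1 — db-r pages on-call (initial).
  app-b: +10 → 10 < 40
  cache-2: +15 → 15 < 50
  edge-2: +30 → 30 < 80
  lb-1: +75 → 75 ≥ 40
  worker-1: +85 → 85 ≥ 40
  worker-2: +20 → 20 < 60
Round 2 — lb-1, worker-1 page on-call.
  app-a: +15 → 15 < 60
  app-b: +50 → 60 ≥ 40
  cache-1: +50 → 50 < 110
  cache-2: +90+55 → 160 ≥ 50
  db-m: +20 → 20 < 60
Round 3 — app-b, cache-2 page on-call.
  edge-1: +40 → 40 ≥ 40
  worker-2: +50 → 70 ≥ 60
Round 4 — edge-1, worker-2 page on-call.
  app-a: +25 → 40 < 60
  edge-2: +95 → 125 ≥ 80
Round 5 — edge-2 pages on-call.
  app-a: +80 → 120 ≥ 60
Round 6 — app-a pages on-call.
  db-m: +20 → 40 < 60
No further pages.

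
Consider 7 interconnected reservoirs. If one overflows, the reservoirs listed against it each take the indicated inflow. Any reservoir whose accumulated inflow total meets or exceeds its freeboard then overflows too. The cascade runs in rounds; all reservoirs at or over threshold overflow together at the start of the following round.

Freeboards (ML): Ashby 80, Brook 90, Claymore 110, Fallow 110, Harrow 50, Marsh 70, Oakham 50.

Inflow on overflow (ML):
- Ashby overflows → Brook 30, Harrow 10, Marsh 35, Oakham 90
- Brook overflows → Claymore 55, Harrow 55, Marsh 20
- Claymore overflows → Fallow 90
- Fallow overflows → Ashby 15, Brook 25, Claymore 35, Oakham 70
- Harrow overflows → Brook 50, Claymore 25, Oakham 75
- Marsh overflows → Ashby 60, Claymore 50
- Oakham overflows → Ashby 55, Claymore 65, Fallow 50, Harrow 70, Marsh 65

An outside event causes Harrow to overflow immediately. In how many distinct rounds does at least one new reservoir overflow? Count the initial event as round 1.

Round 1 — Harrow overflows (initial).
  Brook: +50 → 50 < 90
  Claymore: +25 → 25 < 110
  Oakham: +75 → 75 ≥ 50
Round 2 — Oakham overflows.
  Ashby: +55 → 55 < 80
  Claymore: +65 → 90 < 110
  Fallow: +50 → 50 < 110
  Marsh: +65 → 65 < 70
No further overflows.

2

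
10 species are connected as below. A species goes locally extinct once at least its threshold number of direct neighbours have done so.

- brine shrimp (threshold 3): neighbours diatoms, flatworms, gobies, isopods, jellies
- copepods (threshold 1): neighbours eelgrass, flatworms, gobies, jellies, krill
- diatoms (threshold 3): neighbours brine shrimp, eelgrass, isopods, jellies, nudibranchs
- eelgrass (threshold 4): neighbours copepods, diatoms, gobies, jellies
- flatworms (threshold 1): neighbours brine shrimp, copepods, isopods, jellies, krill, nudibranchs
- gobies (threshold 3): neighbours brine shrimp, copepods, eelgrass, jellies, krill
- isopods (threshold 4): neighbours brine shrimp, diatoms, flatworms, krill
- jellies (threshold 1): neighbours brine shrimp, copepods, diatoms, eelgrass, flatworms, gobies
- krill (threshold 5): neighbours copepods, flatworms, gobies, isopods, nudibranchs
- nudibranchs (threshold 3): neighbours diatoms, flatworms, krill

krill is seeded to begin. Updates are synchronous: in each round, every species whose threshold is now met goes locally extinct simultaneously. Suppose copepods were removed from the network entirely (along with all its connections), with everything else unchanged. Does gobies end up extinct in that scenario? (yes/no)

With copepods removed:
Round 1 — krill goes locally extinct (initial).
Round 2 — checking thresholds:
  flatworms: 1 of 5 neighbours ≥ 1, goes locally extinct.
  gobies: 1 of 4 neighbours < 3, not yet.
  isopods: 1 of 4 neighbours < 4, not yet.
  nudibranchs: 1 of 3 neighbours < 3, not yet.
Round 3 — checking thresholds:
  brine shrimp: 1 of 5 neighbours < 3, not yet.
  gobies: 1 of 4 neighbours < 3, not yet.
  isopods: 2 of 4 neighbours < 4, not yet.
  jellies: 1 of 5 neighbours ≥ 1, goes locally extinct.
  nudibranchs: 2 of 3 neighbours < 3, not yet.
Round 4 — no new extinctions; cascade stops.

no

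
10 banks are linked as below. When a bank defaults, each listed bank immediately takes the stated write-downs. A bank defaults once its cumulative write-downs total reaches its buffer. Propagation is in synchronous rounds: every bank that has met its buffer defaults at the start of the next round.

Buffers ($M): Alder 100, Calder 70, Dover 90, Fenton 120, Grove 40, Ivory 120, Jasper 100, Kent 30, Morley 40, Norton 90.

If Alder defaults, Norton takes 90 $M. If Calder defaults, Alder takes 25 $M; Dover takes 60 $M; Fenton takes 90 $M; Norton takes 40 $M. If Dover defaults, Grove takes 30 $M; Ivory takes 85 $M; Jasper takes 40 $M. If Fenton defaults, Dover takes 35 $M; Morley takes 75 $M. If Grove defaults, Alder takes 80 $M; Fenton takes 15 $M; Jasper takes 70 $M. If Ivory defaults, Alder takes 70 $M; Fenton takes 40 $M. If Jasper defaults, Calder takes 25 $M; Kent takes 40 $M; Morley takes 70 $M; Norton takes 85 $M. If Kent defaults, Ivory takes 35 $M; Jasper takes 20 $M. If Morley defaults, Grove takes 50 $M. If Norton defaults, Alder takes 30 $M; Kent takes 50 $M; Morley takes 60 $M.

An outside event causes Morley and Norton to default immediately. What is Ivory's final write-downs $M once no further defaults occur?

Round 1 — Morley, Norton default (initial).
  Alder: +30 → 30 < 100
  Grove: +50 → 50 ≥ 40
  Kent: +50 → 50 ≥ 30
Round 2 — Grove, Kent default.
  Alder: +80 → 110 ≥ 100
  Fenton: +15 → 15 < 120
  Ivory: +35 → 35 < 120
  Jasper: +70+20 → 90 < 100
Round 3 — Alder defaults.
No further defaults.

35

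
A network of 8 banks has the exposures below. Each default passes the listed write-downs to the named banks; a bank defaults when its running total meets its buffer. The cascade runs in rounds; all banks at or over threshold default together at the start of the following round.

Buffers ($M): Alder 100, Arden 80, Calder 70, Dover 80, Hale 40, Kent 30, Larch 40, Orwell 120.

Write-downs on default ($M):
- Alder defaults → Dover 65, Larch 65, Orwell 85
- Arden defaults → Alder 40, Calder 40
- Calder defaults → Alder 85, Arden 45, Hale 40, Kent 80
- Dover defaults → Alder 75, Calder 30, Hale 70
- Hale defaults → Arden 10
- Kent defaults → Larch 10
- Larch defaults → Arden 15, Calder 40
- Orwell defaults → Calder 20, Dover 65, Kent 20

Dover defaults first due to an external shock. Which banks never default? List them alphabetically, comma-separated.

Alder, Arden, Calder, Kent, Larch, Orwell

Round 1 — Dover defaults (initial).
  Alder: +75 → 75 < 100
  Calder: +30 → 30 < 70
  Hale: +70 → 70 ≥ 40
Round 2 — Hale defaults.
  Arden: +10 → 10 < 80
No further defaults.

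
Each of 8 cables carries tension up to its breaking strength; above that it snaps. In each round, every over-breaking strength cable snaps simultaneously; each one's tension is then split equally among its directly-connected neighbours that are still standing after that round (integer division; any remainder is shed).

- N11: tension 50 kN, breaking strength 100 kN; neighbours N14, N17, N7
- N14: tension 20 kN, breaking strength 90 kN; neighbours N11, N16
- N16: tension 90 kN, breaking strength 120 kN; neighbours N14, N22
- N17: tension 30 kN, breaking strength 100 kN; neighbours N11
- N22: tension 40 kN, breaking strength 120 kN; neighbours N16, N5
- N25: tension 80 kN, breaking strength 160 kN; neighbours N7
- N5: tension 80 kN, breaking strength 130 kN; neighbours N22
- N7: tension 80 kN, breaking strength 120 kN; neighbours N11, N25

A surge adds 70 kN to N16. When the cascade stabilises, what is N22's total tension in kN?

120

Round 1 — N16 at 160 > 120. N16 snaps.
  N16 sheds 160 kN to N14, N22: 80 each.
    N14: 20+80 = 100 > 90
    N22: 40+80 = 120 ≤ 120
Round 2 — N14 snaps.
  N14 sheds 100 kN to N11: 100 each.
    N11: 50+100 = 150 > 100
Round 3 — N11 snaps.
  N11 sheds 150 kN to N17, N7: 75 each.
    N17: 30+75 = 105 > 100
    N7: 80+75 = 155 > 120
Round 4 — N17, N7 snap.
  N17 sheds 105 kN: no online neighbours, lost.
  N7 sheds 155 kN to N25: 155 each.
    N25: 80+155 = 235 > 160
Round 5 — N25 snaps.
  N25 sheds 235 kN: no online neighbours, lost.
No further breaks.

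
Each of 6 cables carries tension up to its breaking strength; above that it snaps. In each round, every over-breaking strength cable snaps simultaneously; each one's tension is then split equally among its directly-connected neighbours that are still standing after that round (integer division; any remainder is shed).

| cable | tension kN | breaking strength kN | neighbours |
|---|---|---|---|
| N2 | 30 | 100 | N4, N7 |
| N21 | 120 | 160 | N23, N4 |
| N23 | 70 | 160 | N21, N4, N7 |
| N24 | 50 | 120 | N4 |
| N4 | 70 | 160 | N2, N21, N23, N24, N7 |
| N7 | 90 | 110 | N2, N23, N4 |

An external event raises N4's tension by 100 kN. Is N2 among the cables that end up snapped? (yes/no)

yes

Round 1 — N4 at 170 > 160. N4 snaps.
  N4 sheds 170 kN to N2, N21, N23, N24, N7: 34 each.
    N2: 30+34 = 64 ≤ 100
    N21: 120+34 = 154 ≤ 160
    N23: 70+34 = 104 ≤ 160
    N24: 50+34 = 84 ≤ 120
    N7: 90+34 = 124 > 110
Round 2 — N7 snaps.
  N7 sheds 124 kN to N2, N23: 62 each.
    N2: 64+62 = 126 > 100
    N23: 104+62 = 166 > 160
Round 3 — N2, N23 snap.
  N2 sheds 126 kN: no online neighbours, lost.
  N23 sheds 166 kN to N21: 166 each.
    N21: 154+166 = 320 > 160
Round 4 — N21 snaps.
  N21 sheds 320 kN: no online neighbours, lost.
No further breaks.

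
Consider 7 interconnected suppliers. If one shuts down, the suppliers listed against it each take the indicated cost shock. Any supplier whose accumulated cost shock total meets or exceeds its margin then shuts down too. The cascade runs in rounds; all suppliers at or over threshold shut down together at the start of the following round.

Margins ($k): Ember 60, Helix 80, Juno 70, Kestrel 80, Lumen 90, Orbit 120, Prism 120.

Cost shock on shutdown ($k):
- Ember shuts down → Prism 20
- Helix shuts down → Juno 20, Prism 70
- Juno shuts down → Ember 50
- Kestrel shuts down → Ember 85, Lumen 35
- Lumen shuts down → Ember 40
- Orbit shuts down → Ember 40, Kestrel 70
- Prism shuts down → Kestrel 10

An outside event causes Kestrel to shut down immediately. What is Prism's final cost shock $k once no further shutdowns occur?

Round 1 — Kestrel shuts down (initial).
  Ember: +85 → 85 ≥ 60
  Lumen: +35 → 35 < 90
Round 2 — Ember shuts down.
  Prism: +20 → 20 < 120
No further shutdowns.

20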